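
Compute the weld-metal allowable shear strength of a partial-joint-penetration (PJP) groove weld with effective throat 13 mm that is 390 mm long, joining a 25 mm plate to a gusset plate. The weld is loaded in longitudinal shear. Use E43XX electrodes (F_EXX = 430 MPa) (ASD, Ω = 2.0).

R_n/Ω ≈ 654 kN

Effective throat (given) t_e = 13 mm.
A_we = 13 × 390 = 5070 mm².
F_nw = 0.6 F_EXX = 258 MPa.
R_n/Ω = (258 × 5070) / 2.0 × 10⁻³ = 654 kN.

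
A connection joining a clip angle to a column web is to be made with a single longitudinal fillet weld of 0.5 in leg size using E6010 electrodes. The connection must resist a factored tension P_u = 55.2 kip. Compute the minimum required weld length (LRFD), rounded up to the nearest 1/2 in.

L = 6 in

E60XX → F_EXX = 60 ksi.
Throat t_e = 0.707 × 0.5 = 0.3535 in.
φr_n = 0.75 × 0.6 × 60 × 0.3535 = 9.544 kip/in.
L_req = P_u / φr_n = 55.2 / 9.544 = 5.783 in total.
Round up → use L = 6 in.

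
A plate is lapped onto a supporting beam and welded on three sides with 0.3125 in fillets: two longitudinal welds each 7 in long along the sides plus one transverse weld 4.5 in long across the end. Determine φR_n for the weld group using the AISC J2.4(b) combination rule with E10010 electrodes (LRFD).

E100XX → F_EXX = 100 ksi.
t_e = 0.707 × 0.3125 = 0.2209 in.
R_nwl = 0.6 × 100 × 0.2209 × 14 = 185.6 kip (longitudinal, 2 welds).
R_nwt = 0.6 × 100 × 0.2209 × 4.5 = 59.65 kip (transverse, base value).
(i) R_nwl + R_nwt = 245.2 kip; (ii) 0.85 R_nwl + 1.5 R_nwt = 247.2 kip.
R_n = max = 247.2 kip [governs: (ii)]; φR_n = 185.4 kip.

φR_n ≈ 185 kip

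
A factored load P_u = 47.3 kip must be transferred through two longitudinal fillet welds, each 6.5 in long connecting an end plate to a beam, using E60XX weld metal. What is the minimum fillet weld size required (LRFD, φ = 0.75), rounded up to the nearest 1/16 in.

E60XX → F_EXX = 60 ksi.
Total weld length L = 13 in.
Required throat t_e = P_u / (φ × 0.6 F_EXX × L) = 47.3 / (0.75 × 0.6 × 60 × 13) = 0.1348 in.
Required leg w = t_e / 0.707 = 0.1906 in → use 1/4 in.

w = 1/4 in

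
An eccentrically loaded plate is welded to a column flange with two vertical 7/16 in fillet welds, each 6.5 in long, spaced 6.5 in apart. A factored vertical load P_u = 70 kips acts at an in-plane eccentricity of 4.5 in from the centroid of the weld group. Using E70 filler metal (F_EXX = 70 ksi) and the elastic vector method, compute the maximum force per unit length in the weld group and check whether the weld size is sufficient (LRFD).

f_max ≈ 12.3 kip/in; NOT adequate

Total weld length L_w = 13 in. Treat welds as unit-width lines.
Polar moment about centroid: J = 2[d³/12 + d(b/2)²] = 2[6.5³/12 + 6.5×3.25²] = 183.1 in³.
Direct shear f_v = P/L_w = 70 / 13 = 5.385 kip/in (vertical).
Torsion M = P·e = 70 × 4.5 = 315 kip·in.
Critical point at (x, y) = (3.25, 3.25) from centroid. f_tx = M·y/J = 5.592 kip/in; f_ty = M·x/J = 5.592 kip/in.
Resultant f_max = √[f_tx² + (f_v + f_ty)²] = √[5.592² + (5.385 + 5.592)²] = 12.32 kip/in.
Capacity per unit length: φr_n = 0.75 × 0.6 × 70 × (0.707 × 0.4375) = 9.743 kip/in.
12.32 > 9.743 → NOT adequate.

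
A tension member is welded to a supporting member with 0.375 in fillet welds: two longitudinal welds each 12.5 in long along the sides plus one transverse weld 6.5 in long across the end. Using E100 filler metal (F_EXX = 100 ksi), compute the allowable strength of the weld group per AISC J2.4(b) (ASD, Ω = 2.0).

t_e = 0.707 × 0.375 = 0.2651 in.
R_nwl = 0.6 × 100 × 0.2651 × 25 = 397.7 kip (longitudinal, 2 welds).
R_nwt = 0.6 × 100 × 0.2651 × 6.5 = 103.4 kip (transverse, base value).
(i) R_nwl + R_nwt = 501.1 kip; (ii) 0.85 R_nwl + 1.5 R_nwt = 493.1 kip.
R_n = max = 501.1 kip [governs: (i)]; R_n/Ω = 250.5 kip.

R_n/Ω ≈ 251 kip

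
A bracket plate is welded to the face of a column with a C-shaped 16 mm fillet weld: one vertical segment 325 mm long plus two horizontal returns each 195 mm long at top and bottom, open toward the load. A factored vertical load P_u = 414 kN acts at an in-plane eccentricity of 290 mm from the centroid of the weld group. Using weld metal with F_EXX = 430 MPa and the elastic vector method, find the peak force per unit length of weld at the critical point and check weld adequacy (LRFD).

f_max ≈ 2040 N/mm; adequate

Total weld length L_w = 715 mm. Treat welds as unit-width lines.
Centroid: x̄ = 2×195×97.5 / 715 = 53.18 mm from the vertical weld.
Polar moment about centroid: J = I_x + I_y = [325³/12 + 2×195×162.5²] + [325×53.18² + 2(195³/12 + 195×44.32²)] = 16080000 mm³.
Direct shear f_v = P/L_w = 414×10³ / 715 = 579 N/mm (vertical).
Torsion M = P·e = 414×10³ × 290 = 120060000 N·mm.
Critical point at (x, y) = (141.8, 162.5) from centroid. f_tx = M·y/J = 1213 N/mm; f_ty = M·x/J = 1059 N/mm.
Resultant f_max = √[f_tx² + (f_v + f_ty)²] = √[1213² + (579 + 1059)²] = 2038 N/mm.
Capacity per unit length: φr_n = 0.75 × 0.6 × 430 × (0.707 × 16) = 2189 N/mm.
2038 ≤ 2189 → adequate.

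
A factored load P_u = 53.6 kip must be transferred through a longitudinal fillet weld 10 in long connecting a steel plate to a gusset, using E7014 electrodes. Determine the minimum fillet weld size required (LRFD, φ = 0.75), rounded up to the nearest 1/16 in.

E70XX → F_EXX = 70 ksi.
Total weld length L = 10 in.
Required throat t_e = P_u / (φ × 0.6 F_EXX × L) = 53.6 / (0.75 × 0.6 × 70 × 10) = 0.1702 in.
Required leg w = t_e / 0.707 = 0.2407 in → use 1/4 in.

w = 1/4 in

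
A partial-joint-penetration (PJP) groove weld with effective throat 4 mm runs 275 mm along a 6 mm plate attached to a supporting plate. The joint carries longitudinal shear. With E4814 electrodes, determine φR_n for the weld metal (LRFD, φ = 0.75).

φR_n ≈ 238 kN

E48XX → F_EXX = 480 MPa.
Effective throat (given) t_e = 4 mm.
A_we = 4 × 275 = 1100 mm².
F_nw = 0.6 F_EXX = 288 MPa.
φR_n = 0.75 × 288 × 1100 × 10⁻³ = 237.6 kN.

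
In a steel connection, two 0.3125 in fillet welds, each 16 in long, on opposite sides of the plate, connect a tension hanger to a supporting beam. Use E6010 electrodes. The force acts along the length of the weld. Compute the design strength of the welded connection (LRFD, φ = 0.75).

φR_n ≈ 191 kip

E60XX → F_EXX = 60 ksi.
Effective throat t_e = 0.707 × 0.3125 = 0.2209 in.
Total length L = 32 in; A_we = 0.2209 × 32 = 7.07 in².
F_nw = 0.6 F_EXX = 0.6 × 60 = 36 ksi.
φR_n = 0.75 × 36 × 7.07 = 190.9 kip.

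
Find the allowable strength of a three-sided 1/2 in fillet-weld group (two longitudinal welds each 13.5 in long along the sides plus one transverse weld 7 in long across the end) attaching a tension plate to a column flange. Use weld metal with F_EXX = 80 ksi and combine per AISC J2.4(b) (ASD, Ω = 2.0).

t_e = 0.707 × 0.5 = 0.3535 in.
R_nwl = 0.6 × 80 × 0.3535 × 27 = 458.1 kip (longitudinal, 2 welds).
R_nwt = 0.6 × 80 × 0.3535 × 7 = 118.8 kip (transverse, base value).
(i) R_nwl + R_nwt = 576.9 kip; (ii) 0.85 R_nwl + 1.5 R_nwt = 567.6 kip.
R_n = max = 576.9 kip [governs: (i)]; R_n/Ω = 288.5 kip.

R_n/Ω ≈ 288 kip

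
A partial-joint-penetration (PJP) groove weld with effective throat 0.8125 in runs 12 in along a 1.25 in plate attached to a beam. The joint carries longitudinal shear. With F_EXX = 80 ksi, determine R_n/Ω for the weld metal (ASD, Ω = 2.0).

R_n/Ω ≈ 234 kip

Effective throat (given) t_e = 0.8125 in.
A_we = 0.8125 × 12 = 9.75 in².
F_nw = 0.6 F_EXX = 48 ksi.
R_n/Ω = (48 × 9.75) / 2.0 = 234 kip.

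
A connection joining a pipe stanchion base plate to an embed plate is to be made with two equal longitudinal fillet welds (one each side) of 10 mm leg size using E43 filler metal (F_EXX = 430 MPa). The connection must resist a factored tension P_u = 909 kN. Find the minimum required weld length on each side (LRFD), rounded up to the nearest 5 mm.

Throat t_e = 0.707 × 10 = 7.07 mm.
φr_n = 0.75 × 0.6 × 430 × 7.07 × 10⁻³ = 1.368 kN/mm.
L_req = P_u / φr_n = 909 / 1.368 = 664.5 mm total.
Per side: 664.5 / 2 = 332.2 mm.
Round up → use L = 335 mm on each side.

L = 335 mm on each side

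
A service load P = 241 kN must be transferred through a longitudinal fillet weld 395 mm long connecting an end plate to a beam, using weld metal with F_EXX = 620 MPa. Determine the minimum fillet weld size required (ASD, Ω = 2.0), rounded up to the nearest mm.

Total weld length L = 395 mm.
Required throat t_e = P × Ω / (0.6 F_EXX × L) = 241 × 2.0 / (0.6 × 620 × 395 × 10⁻³) = 3.28 mm.
Required leg w = t_e / 0.707 = 4.64 mm → use 5 mm.

w = 5 mm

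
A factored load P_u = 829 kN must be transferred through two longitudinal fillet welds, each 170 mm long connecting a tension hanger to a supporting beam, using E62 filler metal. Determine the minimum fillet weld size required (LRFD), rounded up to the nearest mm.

w = 13 mm

E62XX → F_EXX = 620 MPa.
Total weld length L = 340 mm.
Required throat t_e = P_u / (φ × 0.6 F_EXX × L) = 829 / (0.75 × 0.6 × 620 × 340 × 10⁻³) = 8.739 mm.
Required leg w = t_e / 0.707 = 12.36 mm → use 13 mm.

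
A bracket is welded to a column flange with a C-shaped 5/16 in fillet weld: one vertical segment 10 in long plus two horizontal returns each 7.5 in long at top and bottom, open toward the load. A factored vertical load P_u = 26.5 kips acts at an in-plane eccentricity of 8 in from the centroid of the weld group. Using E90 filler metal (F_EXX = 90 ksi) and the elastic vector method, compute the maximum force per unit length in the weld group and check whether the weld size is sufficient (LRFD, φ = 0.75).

f_max ≈ 3.36 kip/in; adequate

Total weld length L_w = 25 in. Treat welds as unit-width lines.
Centroid: x̄ = 2×7.5×3.75 / 25 = 2.25 in from the vertical weld.
Polar moment about centroid: J = I_x + I_y = [10³/12 + 2×7.5×5²] + [10×2.25² + 2(7.5³/12 + 7.5×1.5²)] = 613 in³.
Direct shear f_v = P/L_w = 26.5 / 25 = 1.06 kip/in (vertical).
Torsion M = P·e = 26.5 × 8 = 212 kip·in.
Critical point at (x, y) = (5.25, 5) from centroid. f_tx = M·y/J = 1.729 kip/in; f_ty = M·x/J = 1.816 kip/in.
Resultant f_max = √[f_tx² + (f_v + f_ty)²] = √[1.729² + (1.06 + 1.816)²] = 3.355 kip/in.
Capacity per unit length: φr_n = 0.75 × 0.6 × 90 × (0.707 × 0.3125) = 8.948 kip/in.
3.355 ≤ 8.948 → adequate.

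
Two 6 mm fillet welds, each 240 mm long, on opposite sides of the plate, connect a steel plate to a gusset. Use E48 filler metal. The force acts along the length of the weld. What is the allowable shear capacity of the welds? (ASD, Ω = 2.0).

E48XX → F_EXX = 480 MPa.
Effective throat t_e = 0.707 × 6 = 4.242 mm.
Total length L = 480 mm; A_we = 4.242 × 480 = 2036 mm².
F_nw = 0.6 F_EXX = 0.6 × 480 = 288 MPa.
R_n = 288 × 2036 × 10⁻³ = 586.4 kN; R_n/Ω = 586.4/2.0 = 293.2 kN.

R_n/Ω ≈ 293 kN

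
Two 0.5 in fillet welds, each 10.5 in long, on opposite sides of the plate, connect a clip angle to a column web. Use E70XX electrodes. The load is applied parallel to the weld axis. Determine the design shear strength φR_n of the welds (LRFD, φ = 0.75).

E70XX → F_EXX = 70 ksi.
Effective throat t_e = 0.707 × 0.5 = 0.3535 in.
Total length L = 21 in; A_we = 0.3535 × 21 = 7.423 in².
F_nw = 0.6 F_EXX = 0.6 × 70 = 42 ksi.
φR_n = 0.75 × 42 × 7.423 = 233.8 kips.

φR_n ≈ 234 kips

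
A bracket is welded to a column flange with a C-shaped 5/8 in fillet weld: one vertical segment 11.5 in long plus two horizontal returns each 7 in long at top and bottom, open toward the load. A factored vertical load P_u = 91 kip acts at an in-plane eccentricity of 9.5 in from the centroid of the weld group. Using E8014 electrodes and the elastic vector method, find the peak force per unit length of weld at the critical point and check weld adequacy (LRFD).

E80XX → F_EXX = 80 ksi.
Total weld length L_w = 25.5 in. Treat welds as unit-width lines.
Centroid: x̄ = 2×7×3.5 / 25.5 = 1.922 in from the vertical weld.
Polar moment about centroid: J = I_x + I_y = [11.5³/12 + 2×7×5.75²] + [11.5×1.922² + 2(7³/12 + 7×1.578²)] = 724.1 in³.
Direct shear f_v = P/L_w = 91 / 25.5 = 3.569 kip/in (vertical).
Torsion M = P·e = 91 × 9.5 = 864.5 kip·in.
Critical point at (x, y) = (5.078, 5.75) from centroid. f_tx = M·y/J = 6.865 kip/in; f_ty = M·x/J = 6.063 kip/in.
Resultant f_max = √[f_tx² + (f_v + f_ty)²] = √[6.865² + (3.569 + 6.063)²] = 11.83 kip/in.
Capacity per unit length: φr_n = 0.75 × 0.6 × 80 × (0.707 × 0.625) = 15.91 kip/in.
11.83 ≤ 15.91 → adequate.

f_max ≈ 11.8 kip/in; adequate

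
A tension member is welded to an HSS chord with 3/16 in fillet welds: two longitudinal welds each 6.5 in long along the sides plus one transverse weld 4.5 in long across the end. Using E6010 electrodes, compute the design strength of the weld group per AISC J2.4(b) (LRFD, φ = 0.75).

E60XX → F_EXX = 60 ksi.
t_e = 0.707 × 0.1875 = 0.1326 in.
R_nwl = 0.6 × 60 × 0.1326 × 13 = 62.04 kip (longitudinal, 2 welds).
R_nwt = 0.6 × 60 × 0.1326 × 4.5 = 21.48 kip (transverse, base value).
(i) R_nwl + R_nwt = 83.51 kip; (ii) 0.85 R_nwl + 1.5 R_nwt = 84.95 kip.
R_n = max = 84.95 kip [governs: (ii)]; φR_n = 63.71 kip.

φR_n ≈ 63.7 kip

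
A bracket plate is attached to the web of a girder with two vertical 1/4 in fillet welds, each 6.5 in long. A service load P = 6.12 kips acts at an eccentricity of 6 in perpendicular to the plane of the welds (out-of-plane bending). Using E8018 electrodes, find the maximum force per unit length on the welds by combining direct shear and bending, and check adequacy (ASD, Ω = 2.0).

f_max ≈ 2.65 kip/in; adequate

E80XX → F_EXX = 80 ksi.
L_w = 2 × 6.5 = 13 in; section modulus (unit throat) S = 2 × L²/6 = 14.08 in².
Direct shear f_v = P/L_w = 6.12/13 = 0.4708 kip/in.
Moment M = P × e = 6.12 × 6 = 36.72 kip·in; bending f_b = M/S = 2.607 kip/in.
f_max = √(f_v² + f_b²) = √(0.4708² + 2.607²) = 2.649 kip/in.
r_n/Ω = (1/2.0) × 0.6 × 80 × (0.707 × 0.25) = 4.242 kip/in → adequate.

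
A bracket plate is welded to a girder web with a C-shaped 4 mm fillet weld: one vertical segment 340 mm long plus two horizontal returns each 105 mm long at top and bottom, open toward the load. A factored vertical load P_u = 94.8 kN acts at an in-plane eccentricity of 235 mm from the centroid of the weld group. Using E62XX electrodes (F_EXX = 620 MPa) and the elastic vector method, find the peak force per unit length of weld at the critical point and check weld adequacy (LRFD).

Total weld length L_w = 550 mm. Treat welds as unit-width lines.
Centroid: x̄ = 2×105×52.5 / 550 = 20.05 mm from the vertical weld.
Polar moment about centroid: J = I_x + I_y = [340³/12 + 2×105×170²] + [340×20.05² + 2(105³/12 + 105×32.45²)] = 9895000 mm³.
Direct shear f_v = P/L_w = 94.8×10³ / 550 = 172.4 N/mm (vertical).
Torsion M = P·e = 94.8×10³ × 235 = 22278000 N·mm.
Critical point at (x, y) = (84.95, 170) from centroid. f_tx = M·y/J = 382.7 N/mm; f_ty = M·x/J = 191.3 N/mm.
Resultant f_max = √[f_tx² + (f_v + f_ty)²] = √[382.7² + (172.4 + 191.3)²] = 527.9 N/mm.
Capacity per unit length: φr_n = 0.75 × 0.6 × 620 × (0.707 × 4) = 789 N/mm.
527.9 ≤ 789 → adequate.

f_max ≈ 528 N/mm; adequate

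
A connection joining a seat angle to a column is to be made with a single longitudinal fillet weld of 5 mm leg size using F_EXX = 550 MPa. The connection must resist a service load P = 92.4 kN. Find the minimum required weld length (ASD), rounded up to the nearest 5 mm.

L = 160 mm

Throat t_e = 0.707 × 5 = 3.535 mm.
r_n/Ω = (0.6 × 550 × 3.535) / 2.0 = 583.3 N/mm = 0.5833 kN/mm.
L_req = P / (r_n/Ω) = 92.4 / 0.5833 = 158.4 mm total.
Round up → use L = 160 mm.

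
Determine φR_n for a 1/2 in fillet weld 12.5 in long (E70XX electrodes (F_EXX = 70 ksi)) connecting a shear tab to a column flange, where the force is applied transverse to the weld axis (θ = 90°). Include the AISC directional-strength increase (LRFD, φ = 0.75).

t_e = 0.707 × 0.5 = 0.3535 in; A_we = 0.3535 × 12.5 = 4.419 in².
Directional factor: 1.0 + 0.5 sin^1.5(90°) = 1.5.
F_nw = 0.6 × 70 × 1.5 = 63 ksi.
φR_n = 0.75 × 63 × 4.419 = 208.8 kip.

φR_n ≈ 209 kip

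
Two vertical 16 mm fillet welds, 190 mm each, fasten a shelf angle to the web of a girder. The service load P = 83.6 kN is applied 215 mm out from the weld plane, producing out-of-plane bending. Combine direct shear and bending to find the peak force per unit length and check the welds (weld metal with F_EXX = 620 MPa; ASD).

f_max ≈ 1510 N/mm; adequate

L_w = 2 × 190 = 380 mm; section modulus (unit throat) S = 2 × L²/6 = 12030 mm².
Direct shear f_v = P/L_w = 83.6×10³/380 = 220 N/mm.
Moment M = P × e = 83.6×10³ × 215 = 17974000 N·mm; bending f_b = M/S = 1494 N/mm.
f_max = √(f_v² + f_b²) = √(220² + 1494²) = 1510 N/mm.
r_n/Ω = (1/2.0) × 0.6 × 620 × (0.707 × 16) = 2104 N/mm → adequate.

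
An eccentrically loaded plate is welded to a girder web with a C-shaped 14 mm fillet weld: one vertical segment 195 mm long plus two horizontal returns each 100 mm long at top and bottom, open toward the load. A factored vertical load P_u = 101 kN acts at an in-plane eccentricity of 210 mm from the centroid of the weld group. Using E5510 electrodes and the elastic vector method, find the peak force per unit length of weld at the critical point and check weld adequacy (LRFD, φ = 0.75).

f_max ≈ 1060 N/mm; adequate

E55XX → F_EXX = 550 MPa.
Total weld length L_w = 395 mm. Treat welds as unit-width lines.
Centroid: x̄ = 2×100×50 / 395 = 25.32 mm from the vertical weld.
Polar moment about centroid: J = I_x + I_y = [195³/12 + 2×100×97.5²] + [195×25.32² + 2(100³/12 + 100×24.68²)] = 2933000 mm³.
Direct shear f_v = P/L_w = 101×10³ / 395 = 255.7 N/mm (vertical).
Torsion M = P·e = 101×10³ × 210 = 21210000 N·mm.
Critical point at (x, y) = (74.68, 97.5) from centroid. f_tx = M·y/J = 705.2 N/mm; f_ty = M·x/J = 540.1 N/mm.
Resultant f_max = √[f_tx² + (f_v + f_ty)²] = √[705.2² + (255.7 + 540.1)²] = 1063 N/mm.
Capacity per unit length: φr_n = 0.75 × 0.6 × 550 × (0.707 × 14) = 2450 N/mm.
1063 ≤ 2450 → adequate.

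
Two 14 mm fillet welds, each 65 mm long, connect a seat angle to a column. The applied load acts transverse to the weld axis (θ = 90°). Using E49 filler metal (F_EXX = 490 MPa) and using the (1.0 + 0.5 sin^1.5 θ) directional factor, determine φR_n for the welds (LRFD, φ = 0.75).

φR_n ≈ 426 kN

t_e = 0.707 × 14 = 9.898 mm; A_we = 9.898 × 130 = 1287 mm².
Directional factor: 1.0 + 0.5 sin^1.5(90°) = 1.5.
F_nw = 0.6 × 490 × 1.5 = 441 MPa.
φR_n = 0.75 × 441 × 1287 × 10⁻³ = 425.6 kN.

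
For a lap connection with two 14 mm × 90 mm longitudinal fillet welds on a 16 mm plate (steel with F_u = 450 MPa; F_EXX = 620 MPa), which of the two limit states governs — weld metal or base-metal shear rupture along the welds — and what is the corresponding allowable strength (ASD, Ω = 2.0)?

t_e = 0.707 × 14 = 9.898 mm; L = 180 mm.
Weld metal: R_n/Ω = (1/2.0) × 0.6 × 620 × 9.898 × 180 × 10⁻³ = 331.4 kN.
Base metal (shear rupture): R_n/Ω = (1/2.0) × 0.6 × 450 × 16 × 180 × 10⁻³ = 388.8 kN.
Governing: weld metal.

R_n/Ω ≈ 331 kN (weld metal governs)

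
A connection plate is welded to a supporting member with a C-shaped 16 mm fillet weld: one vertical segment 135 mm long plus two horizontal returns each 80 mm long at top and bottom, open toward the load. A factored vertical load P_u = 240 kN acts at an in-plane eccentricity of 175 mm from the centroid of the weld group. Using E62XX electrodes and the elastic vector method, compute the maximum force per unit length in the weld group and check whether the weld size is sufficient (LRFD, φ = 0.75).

f_max ≈ 3880 N/mm; NOT adequate

E62XX → F_EXX = 620 MPa.
Total weld length L_w = 295 mm. Treat welds as unit-width lines.
Centroid: x̄ = 2×80×40 / 295 = 21.69 mm from the vertical weld.
Polar moment about centroid: J = I_x + I_y = [135³/12 + 2×80×67.5²] + [135×21.69² + 2(80³/12 + 80×18.31²)] = 1137000 mm³.
Direct shear f_v = P/L_w = 240×10³ / 295 = 813.6 N/mm (vertical).
Torsion M = P·e = 240×10³ × 175 = 42000000 N·mm.
Critical point at (x, y) = (58.31, 67.5) from centroid. f_tx = M·y/J = 2494 N/mm; f_ty = M·x/J = 2155 N/mm.
Resultant f_max = √[f_tx² + (f_v + f_ty)²] = √[2494² + (813.6 + 2155)²] = 3877 N/mm.
Capacity per unit length: φr_n = 0.75 × 0.6 × 620 × (0.707 × 16) = 3156 N/mm.
3877 > 3156 → NOT adequate.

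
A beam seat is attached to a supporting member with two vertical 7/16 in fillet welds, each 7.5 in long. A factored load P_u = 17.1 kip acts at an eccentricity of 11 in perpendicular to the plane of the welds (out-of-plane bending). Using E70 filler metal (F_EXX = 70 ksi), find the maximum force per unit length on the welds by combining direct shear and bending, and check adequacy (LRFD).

L_w = 2 × 7.5 = 15 in; section modulus (unit throat) S = 2 × L²/6 = 18.75 in².
Direct shear f_v = P/L_w = 17.1/15 = 1.14 kip/in.
Moment M = P × e = 17.1 × 11 = 188.1 kip·in; bending f_b = M/S = 10.03 kip/in.
f_max = √(f_v² + f_b²) = √(1.14² + 10.03²) = 10.1 kip/in.
φr_n = 0.75 × 0.6 × 70 × (0.707 × 0.4375) = 9.743 kip/in → NOT adequate.

f_max ≈ 10.1 kip/in; NOT adequate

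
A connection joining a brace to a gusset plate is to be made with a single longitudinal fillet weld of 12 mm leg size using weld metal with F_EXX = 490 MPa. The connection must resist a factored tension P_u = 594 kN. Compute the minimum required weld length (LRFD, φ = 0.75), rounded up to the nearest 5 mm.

Throat t_e = 0.707 × 12 = 8.484 mm.
φr_n = 0.75 × 0.6 × 490 × 8.484 × 10⁻³ = 1.871 kN/mm.
L_req = P_u / φr_n = 594 / 1.871 = 317.5 mm total.
Round up → use L = 320 mm.

L = 320 mm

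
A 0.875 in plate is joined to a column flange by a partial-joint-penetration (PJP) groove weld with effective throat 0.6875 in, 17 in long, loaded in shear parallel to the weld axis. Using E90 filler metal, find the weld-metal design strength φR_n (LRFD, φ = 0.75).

E90XX → F_EXX = 90 ksi.
Effective throat (given) t_e = 0.6875 in.
A_we = 0.6875 × 17 = 11.69 in².
F_nw = 0.6 F_EXX = 54 ksi.
φR_n = 0.75 × 54 × 11.69 = 473.3 kip.

φR_n ≈ 473 kip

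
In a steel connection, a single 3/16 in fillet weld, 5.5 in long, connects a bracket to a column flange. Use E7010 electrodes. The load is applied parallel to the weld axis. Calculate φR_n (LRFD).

E70XX → F_EXX = 70 ksi.
Effective throat t_e = 0.707 × 0.1875 = 0.1326 in.
Total length L = 5.5 in; A_we = 0.1326 × 5.5 = 0.7291 in².
F_nw = 0.6 F_EXX = 0.6 × 70 = 42 ksi.
φR_n = 0.75 × 42 × 0.7291 = 22.97 kip.

φR_n ≈ 23 kip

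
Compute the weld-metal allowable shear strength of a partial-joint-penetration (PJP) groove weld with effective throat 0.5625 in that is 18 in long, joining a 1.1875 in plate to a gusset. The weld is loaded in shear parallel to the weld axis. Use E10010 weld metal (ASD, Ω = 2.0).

E100XX → F_EXX = 100 ksi.
Effective throat (given) t_e = 0.5625 in.
A_we = 0.5625 × 18 = 10.12 in².
F_nw = 0.6 F_EXX = 60 ksi.
R_n/Ω = (60 × 10.12) / 2.0 = 303.8 kip.

R_n/Ω ≈ 304 kip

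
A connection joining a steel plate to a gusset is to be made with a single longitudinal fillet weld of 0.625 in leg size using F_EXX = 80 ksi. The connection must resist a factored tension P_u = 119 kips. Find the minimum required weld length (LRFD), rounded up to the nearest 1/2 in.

Throat t_e = 0.707 × 0.625 = 0.4419 in.
φr_n = 0.75 × 0.6 × 80 × 0.4419 = 15.91 kips/in.
L_req = P_u / φr_n = 119 / 15.91 = 7.481 in total.
Round up → use L = 7.5 in.

L = 7.5 in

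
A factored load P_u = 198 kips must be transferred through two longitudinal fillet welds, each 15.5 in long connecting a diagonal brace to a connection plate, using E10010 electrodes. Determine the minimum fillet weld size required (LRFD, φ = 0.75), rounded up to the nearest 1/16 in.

E100XX → F_EXX = 100 ksi.
Total weld length L = 31 in.
Required throat t_e = P_u / (φ × 0.6 F_EXX × L) = 198 / (0.75 × 0.6 × 100 × 31) = 0.1419 in.
Required leg w = t_e / 0.707 = 0.2008 in → use 1/4 in.

w = 1/4 in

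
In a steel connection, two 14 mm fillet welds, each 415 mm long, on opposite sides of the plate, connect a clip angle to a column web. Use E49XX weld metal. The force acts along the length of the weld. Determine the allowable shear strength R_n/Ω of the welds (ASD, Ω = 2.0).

E49XX → F_EXX = 490 MPa.
Effective throat t_e = 0.707 × 14 = 9.898 mm.
Total length L = 830 mm; A_we = 9.898 × 830 = 8215 mm².
F_nw = 0.6 F_EXX = 0.6 × 490 = 294 MPa.
R_n = 294 × 8215 × 10⁻³ = 2415 kN; R_n/Ω = 2415/2.0 = 1208 kN.

R_n/Ω ≈ 1210 kN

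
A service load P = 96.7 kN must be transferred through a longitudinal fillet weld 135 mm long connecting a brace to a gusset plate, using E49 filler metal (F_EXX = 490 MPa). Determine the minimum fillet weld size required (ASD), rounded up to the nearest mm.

Total weld length L = 135 mm.
Required throat t_e = P × Ω / (0.6 F_EXX × L) = 96.7 × 2.0 / (0.6 × 490 × 135 × 10⁻³) = 4.873 mm.
Required leg w = t_e / 0.707 = 6.892 mm → use 7 mm.

w = 7 mm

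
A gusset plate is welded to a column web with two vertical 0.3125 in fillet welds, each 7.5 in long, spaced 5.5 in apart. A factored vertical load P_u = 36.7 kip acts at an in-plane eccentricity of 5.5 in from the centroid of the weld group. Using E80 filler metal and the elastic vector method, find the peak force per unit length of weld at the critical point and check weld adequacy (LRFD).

f_max ≈ 6.85 kip/in; adequate

E80XX → F_EXX = 80 ksi.
Total weld length L_w = 15 in. Treat welds as unit-width lines.
Polar moment about centroid: J = 2[d³/12 + d(b/2)²] = 2[7.5³/12 + 7.5×2.75²] = 183.8 in³.
Direct shear f_v = P/L_w = 36.7 / 15 = 2.447 kip/in (vertical).
Torsion M = P·e = 36.7 × 5.5 = 201.85 kip·in.
Critical point at (x, y) = (2.75, 3.75) from centroid. f_tx = M·y/J = 4.119 kip/in; f_ty = M·x/J = 3.021 kip/in.
Resultant f_max = √[f_tx² + (f_v + f_ty)²] = √[4.119² + (2.447 + 3.021)²] = 6.846 kip/in.
Capacity per unit length: φr_n = 0.75 × 0.6 × 80 × (0.707 × 0.3125) = 7.954 kip/in.
6.846 ≤ 7.954 → adequate.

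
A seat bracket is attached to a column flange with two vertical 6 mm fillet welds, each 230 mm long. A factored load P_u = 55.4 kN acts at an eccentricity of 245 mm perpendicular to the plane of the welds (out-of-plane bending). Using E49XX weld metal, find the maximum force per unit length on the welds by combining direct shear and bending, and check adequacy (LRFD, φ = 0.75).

E49XX → F_EXX = 490 MPa.
L_w = 2 × 230 = 460 mm; section modulus (unit throat) S = 2 × L²/6 = 17630 mm².
Direct shear f_v = P/L_w = 55.4×10³/460 = 120.4 N/mm.
Moment M = P × e = 55.4×10³ × 245 = 13573000 N·mm; bending f_b = M/S = 769.7 N/mm.
f_max = √(f_v² + f_b²) = √(120.4² + 769.7²) = 779.1 N/mm.
φr_n = 0.75 × 0.6 × 490 × (0.707 × 6) = 935.4 N/mm → adequate.

f_max ≈ 779 N/mm; adequate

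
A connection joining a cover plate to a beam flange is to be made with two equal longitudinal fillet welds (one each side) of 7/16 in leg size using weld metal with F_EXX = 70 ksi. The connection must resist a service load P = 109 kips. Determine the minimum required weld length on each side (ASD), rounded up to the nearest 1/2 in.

Throat t_e = 0.707 × 0.4375 = 0.3093 in.
r_n/Ω = (0.6 × 70 × 0.3093) / 2.0 = 6.496 kip/in.
L_req = P / (r_n/Ω) = 109 / 6.496 = 16.78 in total.
Per side: 16.78 / 2 = 8.39 in.
Round up → use L = 8.5 in on each side.

L = 8.5 in on each side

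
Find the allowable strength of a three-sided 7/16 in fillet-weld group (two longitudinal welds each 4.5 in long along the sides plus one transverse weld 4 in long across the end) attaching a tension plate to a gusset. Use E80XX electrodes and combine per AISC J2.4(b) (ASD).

E80XX → F_EXX = 80 ksi.
t_e = 0.707 × 0.4375 = 0.3093 in.
R_nwl = 0.6 × 80 × 0.3093 × 9 = 133.6 kips (longitudinal, 2 welds).
R_nwt = 0.6 × 80 × 0.3093 × 4 = 59.39 kips (transverse, base value).
(i) R_nwl + R_nwt = 193 kips; (ii) 0.85 R_nwl + 1.5 R_nwt = 202.7 kips.
R_n = max = 202.7 kips [governs: (ii)]; R_n/Ω = 101.3 kips.

R_n/Ω ≈ 101 kips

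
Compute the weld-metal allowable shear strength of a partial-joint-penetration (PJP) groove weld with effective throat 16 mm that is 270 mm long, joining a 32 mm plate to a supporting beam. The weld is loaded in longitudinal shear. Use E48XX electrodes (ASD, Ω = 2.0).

R_n/Ω ≈ 622 kN

E48XX → F_EXX = 480 MPa.
Effective throat (given) t_e = 16 mm.
A_we = 16 × 270 = 4320 mm².
F_nw = 0.6 F_EXX = 288 MPa.
R_n/Ω = (288 × 4320) / 2.0 × 10⁻³ = 622.1 kN.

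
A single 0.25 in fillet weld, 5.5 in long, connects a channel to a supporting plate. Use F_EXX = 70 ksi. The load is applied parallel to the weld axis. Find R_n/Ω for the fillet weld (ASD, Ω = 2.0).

R_n/Ω ≈ 20.4 kips

Effective throat t_e = 0.707 × 0.25 = 0.1767 in.
Total length L = 5.5 in; A_we = 0.1767 × 5.5 = 0.9721 in².
F_nw = 0.6 F_EXX = 0.6 × 70 = 42 ksi.
R_n = 42 × 0.9721 = 40.83 kips; R_n/Ω = 40.83/2.0 = 20.41 kips.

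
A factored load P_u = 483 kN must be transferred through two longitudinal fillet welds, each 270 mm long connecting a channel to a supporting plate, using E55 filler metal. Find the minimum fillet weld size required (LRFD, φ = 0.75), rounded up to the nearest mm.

w = 6 mm

E55XX → F_EXX = 550 MPa.
Total weld length L = 540 mm.
Required throat t_e = P_u / (φ × 0.6 F_EXX × L) = 483 / (0.75 × 0.6 × 550 × 540 × 10⁻³) = 3.614 mm.
Required leg w = t_e / 0.707 = 5.112 mm → use 6 mm.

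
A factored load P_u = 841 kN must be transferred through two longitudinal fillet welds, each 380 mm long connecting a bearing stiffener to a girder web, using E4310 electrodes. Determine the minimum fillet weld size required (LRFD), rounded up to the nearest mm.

E43XX → F_EXX = 430 MPa.
Total weld length L = 760 mm.
Required throat t_e = P_u / (φ × 0.6 F_EXX × L) = 841 / (0.75 × 0.6 × 430 × 760 × 10⁻³) = 5.719 mm.
Required leg w = t_e / 0.707 = 8.089 mm → use 9 mm.

w = 9 mm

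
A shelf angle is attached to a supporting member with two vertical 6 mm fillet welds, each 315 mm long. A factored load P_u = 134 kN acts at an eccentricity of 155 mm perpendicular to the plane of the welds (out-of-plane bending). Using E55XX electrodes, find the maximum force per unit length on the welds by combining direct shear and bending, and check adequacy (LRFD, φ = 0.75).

E55XX → F_EXX = 550 MPa.
L_w = 2 × 315 = 630 mm; section modulus (unit throat) S = 2 × L²/6 = 33080 mm².
Direct shear f_v = P/L_w = 134×10³/630 = 212.7 N/mm.
Moment M = P × e = 134×10³ × 155 = 20770000 N·mm; bending f_b = M/S = 628 N/mm.
f_max = √(f_v² + f_b²) = √(212.7² + 628²) = 663 N/mm.
φr_n = 0.75 × 0.6 × 550 × (0.707 × 6) = 1050 N/mm → adequate.

f_max ≈ 663 N/mm; adequate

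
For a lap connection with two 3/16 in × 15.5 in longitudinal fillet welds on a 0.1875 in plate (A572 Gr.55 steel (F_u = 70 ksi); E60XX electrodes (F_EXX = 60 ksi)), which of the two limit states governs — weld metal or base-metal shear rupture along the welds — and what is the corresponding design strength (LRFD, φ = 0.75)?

φR_n ≈ 111 kip (weld metal governs)

t_e = 0.707 × 0.1875 = 0.1326 in; L = 31 in.
Weld metal: φR_n = 0.75 × 0.6 × 60 × 0.1326 × 31 = 111 kip.
Base metal (shear rupture): φR_n = 0.75 × 0.6 × 70 × 0.1875 × 31 = 183.1 kip.
Governing: weld metal.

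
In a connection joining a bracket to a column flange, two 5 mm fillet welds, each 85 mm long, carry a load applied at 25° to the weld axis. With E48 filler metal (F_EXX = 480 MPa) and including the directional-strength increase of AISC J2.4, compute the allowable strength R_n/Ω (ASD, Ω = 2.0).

R_n/Ω ≈ 98.4 kN

t_e = 0.707 × 5 = 3.535 mm; A_we = 3.535 × 170 = 600.9 mm².
Directional factor: 1.0 + 0.5 sin^1.5(25°) = 1.137.
F_nw = 0.6 × 480 × 1.137 = 327.6 MPa.
R_n/Ω = (327.6 × 600.9) / 2.0 × 10⁻³ = 98.42 kN.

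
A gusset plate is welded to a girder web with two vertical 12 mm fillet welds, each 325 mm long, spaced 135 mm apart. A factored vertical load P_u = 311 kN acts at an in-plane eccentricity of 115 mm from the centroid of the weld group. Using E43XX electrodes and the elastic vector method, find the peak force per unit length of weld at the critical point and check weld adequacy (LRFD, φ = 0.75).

f_max ≈ 1010 N/mm; adequate

E43XX → F_EXX = 430 MPa.
Total weld length L_w = 650 mm. Treat welds as unit-width lines.
Polar moment about centroid: J = 2[d³/12 + d(b/2)²] = 2[325³/12 + 325×67.5²] = 8683000 mm³.
Direct shear f_v = P/L_w = 311×10³ / 650 = 478.5 N/mm (vertical).
Torsion M = P·e = 311×10³ × 115 = 35765000 N·mm.
Critical point at (x, y) = (67.5, 162.5) from centroid. f_tx = M·y/J = 669.3 N/mm; f_ty = M·x/J = 278 N/mm.
Resultant f_max = √[f_tx² + (f_v + f_ty)²] = √[669.3² + (478.5 + 278)²] = 1010 N/mm.
Capacity per unit length: φr_n = 0.75 × 0.6 × 430 × (0.707 × 12) = 1642 N/mm.
1010 ≤ 1642 → adequate.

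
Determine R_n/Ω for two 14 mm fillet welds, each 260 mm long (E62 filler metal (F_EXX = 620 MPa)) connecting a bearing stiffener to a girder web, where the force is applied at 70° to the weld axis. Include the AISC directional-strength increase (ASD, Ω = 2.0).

t_e = 0.707 × 14 = 9.898 mm; A_we = 9.898 × 520 = 5147 mm².
Directional factor: 1.0 + 0.5 sin^1.5(70°) = 1.455.
F_nw = 0.6 × 620 × 1.455 = 541.4 MPa.
R_n/Ω = (541.4 × 5147) / 2.0 × 10⁻³ = 1393 kN.

R_n/Ω ≈ 1390 kN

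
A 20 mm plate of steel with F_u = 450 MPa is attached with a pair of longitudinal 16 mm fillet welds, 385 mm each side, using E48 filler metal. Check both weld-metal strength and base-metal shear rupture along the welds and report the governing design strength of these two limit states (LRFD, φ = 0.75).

φR_n ≈ 1880 kN (weld metal governs)

E48XX → F_EXX = 480 MPa.
t_e = 0.707 × 16 = 11.31 mm; L = 770 mm.
Weld metal: φR_n = 0.75 × 0.6 × 480 × 11.31 × 770 × 10⁻³ = 1881 kN.
Base metal (shear rupture): φR_n = 0.75 × 0.6 × 450 × 20 × 770 × 10⁻³ = 3118 kN.
Governing: weld metal.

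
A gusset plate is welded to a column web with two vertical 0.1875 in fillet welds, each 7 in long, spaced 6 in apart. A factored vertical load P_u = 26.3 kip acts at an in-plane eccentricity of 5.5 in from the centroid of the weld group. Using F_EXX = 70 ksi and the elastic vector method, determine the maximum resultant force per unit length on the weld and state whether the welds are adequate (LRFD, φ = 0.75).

f_max ≈ 5.07 kip/in; NOT adequate

Total weld length L_w = 14 in. Treat welds as unit-width lines.
Polar moment about centroid: J = 2[d³/12 + d(b/2)²] = 2[7³/12 + 7×3²] = 183.2 in³.
Direct shear f_v = P/L_w = 26.3 / 14 = 1.879 kip/in (vertical).
Torsion M = P·e = 26.3 × 5.5 = 144.65 kip·in.
Critical point at (x, y) = (3, 3.5) from centroid. f_tx = M·y/J = 2.764 kip/in; f_ty = M·x/J = 2.369 kip/in.
Resultant f_max = √[f_tx² + (f_v + f_ty)²] = √[2.764² + (1.879 + 2.369)²] = 5.068 kip/in.
Capacity per unit length: φr_n = 0.75 × 0.6 × 70 × (0.707 × 0.1875) = 4.176 kip/in.
5.068 > 4.176 → NOT adequate.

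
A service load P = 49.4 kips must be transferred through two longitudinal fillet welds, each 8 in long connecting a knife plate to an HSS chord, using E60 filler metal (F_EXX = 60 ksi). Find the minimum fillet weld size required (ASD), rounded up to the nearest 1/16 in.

Total weld length L = 16 in.
Required throat t_e = P × Ω / (0.6 F_EXX × L) = 49.4 × 2.0 / (0.6 × 60 × 16) = 0.1715 in.
Required leg w = t_e / 0.707 = 0.2426 in → use 1/4 in.

w = 1/4 in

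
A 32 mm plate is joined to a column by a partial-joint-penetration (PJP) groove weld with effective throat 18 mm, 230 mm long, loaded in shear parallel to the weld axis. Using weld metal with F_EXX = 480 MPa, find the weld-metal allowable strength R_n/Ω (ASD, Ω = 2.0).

Effective throat (given) t_e = 18 mm.
A_we = 18 × 230 = 4140 mm².
F_nw = 0.6 F_EXX = 288 MPa.
R_n/Ω = (288 × 4140) / 2.0 × 10⁻³ = 596.2 kN.

R_n/Ω ≈ 596 kN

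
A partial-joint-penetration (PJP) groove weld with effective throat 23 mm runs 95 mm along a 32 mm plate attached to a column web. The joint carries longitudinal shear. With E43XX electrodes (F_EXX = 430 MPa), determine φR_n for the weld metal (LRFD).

φR_n ≈ 423 kN

Effective throat (given) t_e = 23 mm.
A_we = 23 × 95 = 2185 mm².
F_nw = 0.6 F_EXX = 258 MPa.
φR_n = 0.75 × 258 × 2185 × 10⁻³ = 422.8 kN.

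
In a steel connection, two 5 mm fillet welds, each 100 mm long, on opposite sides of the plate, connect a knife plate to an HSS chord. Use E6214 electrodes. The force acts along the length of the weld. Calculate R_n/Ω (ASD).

R_n/Ω ≈ 132 kN

E62XX → F_EXX = 620 MPa.
Effective throat t_e = 0.707 × 5 = 3.535 mm.
Total length L = 200 mm; A_we = 3.535 × 200 = 707 mm².
F_nw = 0.6 F_EXX = 0.6 × 620 = 372 MPa.
R_n = 372 × 707 × 10⁻³ = 263 kN; R_n/Ω = 263/2.0 = 131.5 kN.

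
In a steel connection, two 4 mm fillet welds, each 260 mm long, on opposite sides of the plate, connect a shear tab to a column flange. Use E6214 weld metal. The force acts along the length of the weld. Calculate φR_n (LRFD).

φR_n ≈ 410 kN

E62XX → F_EXX = 620 MPa.
Effective throat t_e = 0.707 × 4 = 2.828 mm.
Total length L = 520 mm; A_we = 2.828 × 520 = 1471 mm².
F_nw = 0.6 F_EXX = 0.6 × 620 = 372 MPa.
φR_n = 0.75 × 372 × 1471 × 10⁻³ = 410.3 kN.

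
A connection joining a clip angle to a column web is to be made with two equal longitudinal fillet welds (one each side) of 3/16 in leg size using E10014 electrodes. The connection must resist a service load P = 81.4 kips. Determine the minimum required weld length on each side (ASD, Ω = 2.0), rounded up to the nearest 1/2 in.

E100XX → F_EXX = 100 ksi.
Throat t_e = 0.707 × 0.1875 = 0.1326 in.
r_n/Ω = (0.6 × 100 × 0.1326) / 2.0 = 3.977 kip/in.
L_req = P / (r_n/Ω) = 81.4 / 3.977 = 20.47 in total.
Per side: 20.47 / 2 = 10.23 in.
Round up → use L = 10.5 in on each side.

L = 10.5 in on each side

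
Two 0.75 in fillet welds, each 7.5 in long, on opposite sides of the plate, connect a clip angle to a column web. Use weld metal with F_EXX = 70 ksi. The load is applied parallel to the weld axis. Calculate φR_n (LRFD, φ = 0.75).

Effective throat t_e = 0.707 × 0.75 = 0.5302 in.
Total length L = 15 in; A_we = 0.5302 × 15 = 7.954 in².
F_nw = 0.6 F_EXX = 0.6 × 70 = 42 ksi.
φR_n = 0.75 × 42 × 7.954 = 250.5 kip.

φR_n ≈ 251 kip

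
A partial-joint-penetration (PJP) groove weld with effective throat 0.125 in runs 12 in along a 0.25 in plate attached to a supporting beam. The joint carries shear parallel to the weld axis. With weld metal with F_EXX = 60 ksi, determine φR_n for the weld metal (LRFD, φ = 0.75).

Effective throat (given) t_e = 0.125 in.
A_we = 0.125 × 12 = 1.5 in².
F_nw = 0.6 F_EXX = 36 ksi.
φR_n = 0.75 × 36 × 1.5 = 40.5 kip.

φR_n ≈ 40.5 kip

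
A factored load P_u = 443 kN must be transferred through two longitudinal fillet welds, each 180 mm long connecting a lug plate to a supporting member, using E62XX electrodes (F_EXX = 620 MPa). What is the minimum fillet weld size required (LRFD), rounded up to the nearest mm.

Total weld length L = 360 mm.
Required throat t_e = P_u / (φ × 0.6 F_EXX × L) = 443 / (0.75 × 0.6 × 620 × 360 × 10⁻³) = 4.411 mm.
Required leg w = t_e / 0.707 = 6.238 mm → use 7 mm.

w = 7 mm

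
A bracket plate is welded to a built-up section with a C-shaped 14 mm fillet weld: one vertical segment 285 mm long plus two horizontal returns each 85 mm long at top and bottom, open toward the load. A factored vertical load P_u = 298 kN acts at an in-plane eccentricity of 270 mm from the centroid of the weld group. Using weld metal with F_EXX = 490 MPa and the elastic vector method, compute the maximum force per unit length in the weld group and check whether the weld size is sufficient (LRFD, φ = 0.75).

f_max ≈ 2600 N/mm; NOT adequate

Total weld length L_w = 455 mm. Treat welds as unit-width lines.
Centroid: x̄ = 2×85×42.5 / 455 = 15.88 mm from the vertical weld.
Polar moment about centroid: J = I_x + I_y = [285³/12 + 2×85×142.5²] + [285×15.88² + 2(85³/12 + 85×26.62²)] = 5676000 mm³.
Direct shear f_v = P/L_w = 298×10³ / 455 = 654.9 N/mm (vertical).
Torsion M = P·e = 298×10³ × 270 = 80460000 N·mm.
Critical point at (x, y) = (69.12, 142.5) from centroid. f_tx = M·y/J = 2020 N/mm; f_ty = M·x/J = 979.8 N/mm.
Resultant f_max = √[f_tx² + (f_v + f_ty)²] = √[2020² + (654.9 + 979.8)²] = 2599 N/mm.
Capacity per unit length: φr_n = 0.75 × 0.6 × 490 × (0.707 × 14) = 2183 N/mm.
2599 > 2183 → NOT adequate.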